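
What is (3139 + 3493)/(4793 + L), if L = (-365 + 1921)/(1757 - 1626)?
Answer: 868792/629439 ≈ 1.3803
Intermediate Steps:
L = 1556/131 ≈ 11.878
(3139 + 3493)/(4793 + L) = (3139 + 3493)/(4793 + 1556/131) = 6632/(629439/131) = 6632*(131/629439) = 868792/629439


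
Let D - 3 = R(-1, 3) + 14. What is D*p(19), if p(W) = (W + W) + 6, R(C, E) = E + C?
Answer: 836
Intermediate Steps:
R(C, E) = C + E
D = 19 (D = 3 + ((-1 + 3) + 14) = 3 + (2 + 14) = 3 + 16 = 19)
p(W) = 6 + 2*W (p(W) = 2*W + 6 = 6 + 2*W)
D*p(19) = 19*(6 + 2*19) = 19*(6 + 38) = 19*44 = 836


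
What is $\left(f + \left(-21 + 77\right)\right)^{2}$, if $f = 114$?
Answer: $28900$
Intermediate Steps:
$\left(f + \left(-21 + 77\right)\right)^{2} = \left(114 + \left(-21 + 77\right)\right)^{2} = \left(114 + 56\right)^{2} = 170^{2} = 28900$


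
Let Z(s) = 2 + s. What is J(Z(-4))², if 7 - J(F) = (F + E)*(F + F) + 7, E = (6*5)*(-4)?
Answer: 238144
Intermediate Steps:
E = -120 (E = 30*(-4) = -120)
J(F) = -2*F*(-120 + F) (J(F) = 7 - ((F - 120)*(F + F) + 7) = 7 - ((-120 + F)*(2*F) + 7) = 7 - (2*F*(-120 + F) + 7) = 7 - (7 + 2*F*(-120 + F)) = 7 + (-7 - 2*F*(-120 + F)) = -2*F*(-120 + F))
J(Z(-4))² = (2*(2 - 4)*(120 - (2 - 4)))² = (2*(-2)*(120 - 1*(-2)))² = (2*(-2)*(120 + 2))² = (2*(-2)*122)² = (-488)² = 238144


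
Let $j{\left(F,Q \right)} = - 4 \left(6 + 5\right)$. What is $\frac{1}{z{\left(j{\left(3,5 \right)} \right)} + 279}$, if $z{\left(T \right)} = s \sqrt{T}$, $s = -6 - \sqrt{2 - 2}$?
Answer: $\frac{31}{8825} + \frac{4 i \sqrt{11}}{26475} \approx 0.0035127 + 0.0005011 i$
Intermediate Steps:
$j{\left(F,Q \right)} = -44$ ($j{\left(F,Q \right)} = \left(-4\right) 11 = -44$)
$s = -6$ ($s = -6 - \sqrt{0} = -6 - 0 = -6 + 0 = -6$)
$z{\left(T \right)} = - 6 \sqrt{T}$
$\frac{1}{z{\left(j{\left(3,5 \right)} \right)} + 279} = \frac{1}{- 6 \sqrt{-44} + 279} = \frac{1}{- 6 \cdot 2 i \sqrt{11} + 279} = \frac{1}{- 12 i \sqrt{11} + 279} = \frac{1}{279 - 12 i \sqrt{11}}$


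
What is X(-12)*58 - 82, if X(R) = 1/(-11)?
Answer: -960/11 ≈ -87.273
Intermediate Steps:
X(R) = -1/11
X(-12)*58 - 82 = -1/11*58 - 82 = -58/11 - 82 = -960/11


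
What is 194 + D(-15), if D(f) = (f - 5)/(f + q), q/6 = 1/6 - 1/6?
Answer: 586/3 ≈ 195.33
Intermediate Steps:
q = 0 (q = 6*(1/6 - 1/6) = 6*(1*(⅙) - 1*⅙) = 6*(⅙ - ⅙) = 6*0 = 0)
D(f) = (-5 + f)/f (D(f) = (f - 5)/(f + 0) = (-5 + f)/f)
194 + D(-15) = 194 + (-5 - 15)/(-15) = 194 - 1/15*(-20) = 194 + 4/3 = 586/3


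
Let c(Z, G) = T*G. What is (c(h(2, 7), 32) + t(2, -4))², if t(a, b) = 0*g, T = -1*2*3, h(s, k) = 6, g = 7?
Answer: 36864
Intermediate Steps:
T = -6 (T = -2*3 = -6)
c(Z, G) = -6*G
t(a, b) = 0 (t(a, b) = 0*7 = 0)
(c(h(2, 7), 32) + t(2, -4))² = (-6*32 + 0)² = (-192 + 0)² = (-192)² = 36864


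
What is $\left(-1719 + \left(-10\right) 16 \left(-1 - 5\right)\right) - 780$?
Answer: $-1539$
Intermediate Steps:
$\left(-1719 + \left(-10\right) 16 \left(-1 - 5\right)\right) - 780 = \left(-1719 - 160 \left(-1 - 5\right)\right) - 780 = \left(-1719 - -960\right) - 780 = \left(-1719 + 960\right) - 780 = -759 - 780 = -1539$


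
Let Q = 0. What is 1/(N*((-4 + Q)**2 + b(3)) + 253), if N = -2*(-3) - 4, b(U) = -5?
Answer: 1/275 ≈ 0.0036364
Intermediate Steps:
N = 2 (N = 6 - 4 = 2)
1/(N*((-4 + Q)**2 + b(3)) + 253) = 1/(2*((-4 + 0)**2 - 5) + 253) = 1/(2*((-4)**2 - 5) + 253) = 1/(2*(16 - 5) + 253) = 1/(2*11 + 253) = 1/(22 + 253) = 1/275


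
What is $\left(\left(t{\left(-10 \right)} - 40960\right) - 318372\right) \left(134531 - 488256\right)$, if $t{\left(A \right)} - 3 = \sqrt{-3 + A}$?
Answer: $127103650525 - 353725 i \sqrt{13} \approx 1.271 \cdot 10^{11} - 1.2754 \cdot 10^{6} i$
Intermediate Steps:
$t{\left(A \right)} = 3 + \sqrt{-3 + A}$
$\left(\left(t{\left(-10 \right)} - 40960\right) - 318372\right) \left(134531 - 488256\right) = \left(\left(\left(3 + \sqrt{-3 - 10}\right) - 40960\right) - 318372\right) \left(134531 - 488256\right) = \left(\left(\left(3 + \sqrt{-13}\right) - 40960\right) - 318372\right) \left(-353725\right) = \left(\left(\left(3 + i \sqrt{13}\right) - 40960\right) - 318372\right) \left(-353725\right) = \left(\left(-40957 + i \sqrt{13}\right) - 318372\right) \left(-353725\right) = \left(-359329 + i \sqrt{13}\right) \left(-353725\right) = 127103650525 - 353725 i \sqrt{13}$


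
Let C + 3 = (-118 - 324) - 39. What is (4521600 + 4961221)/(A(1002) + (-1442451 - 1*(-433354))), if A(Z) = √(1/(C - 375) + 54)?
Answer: -8219845065245183/874699732849946 - 9482821*√39844715/874699732849946 ≈ -9.3974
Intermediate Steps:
C = -484 (C = -3 + ((-118 - 324) - 39) = -3 + (-442 - 39) = -3 - 481 = -484)
A(Z) = √39844715/859 (A(Z) = √(1/(-484 - 375) + 54) = √(1/(-859) + 54) = √(-1/859 + 54) = √(46385/859) = √39844715/859)
(4521600 + 4961221)/(A(1002) + (-1442451 - 1*(-433354))) = (4521600 + 4961221)/(√39844715/859 + (-1442451 - 1*(-433354))) = 9482821/(√39844715/859 + (-1442451 + 433354)) = 9482821/(√39844715/859 - 1009097) = 9482821/(-1009097 + √39844715/859)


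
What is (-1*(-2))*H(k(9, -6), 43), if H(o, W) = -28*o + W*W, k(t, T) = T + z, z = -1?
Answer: 4090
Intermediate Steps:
k(t, T) = -1 + T (k(t, T) = T - 1 = -1 + T)
H(o, W) = W² - 28*o (H(o, W) = -28*o + W² = W² - 28*o)
(-1*(-2))*H(k(9, -6), 43) = (-1*(-2))*(43² - 28*(-1 - 6)) = 2*(1849 - 28*(-7)) = 2*(1849 + 196) = 2*2045 = 4090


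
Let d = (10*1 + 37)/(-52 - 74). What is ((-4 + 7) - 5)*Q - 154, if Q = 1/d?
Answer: -6986/47 ≈ -148.64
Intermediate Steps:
d = -47/126 (d = (10 + 37)/(-126) = 47*(-1/126) = -47/126 ≈ -0.37302)
Q = -126/47 (Q = 1/(-47/126) = -126/47 ≈ -2.6809)
((-4 + 7) - 5)*Q - 154 = ((-4 + 7) - 5)*(-126/47) - 154 = (3 - 5)*(-126/47) - 154 = -2*(-126/47) - 154 = 252/47 - 154 = -6986/47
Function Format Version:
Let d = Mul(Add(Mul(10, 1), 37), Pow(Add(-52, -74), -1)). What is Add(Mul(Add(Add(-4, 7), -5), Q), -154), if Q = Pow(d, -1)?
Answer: Rational(-6986, 47) ≈ -148.64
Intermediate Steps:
d = Rational(-47, 126) (d = Mul(Add(10, 37), Pow(-126, -1)) = Mul(47, Rational(-1, 126)) = Rational(-47, 126) ≈ -0.37302)
Q = Rational(-126, 47) (Q = Pow(Rational(-47, 126), -1) = Rational(-126, 47) ≈ -2.6809)
Add(Mul(Add(Add(-4, 7), -5), Q), -154) = Add(Mul(Add(Add(-4, 7), -5), Rational(-126, 47)), -154) = Add(Mul(Add(3, -5), Rational(-126, 47)), -154) = Add(Mul(-2, Rational(-126, 47)), -154) = Add(Rational(252, 47), -154) = Rational(-6986, 47)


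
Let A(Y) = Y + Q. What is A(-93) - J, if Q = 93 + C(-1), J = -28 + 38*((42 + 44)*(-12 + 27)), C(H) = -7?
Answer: -48999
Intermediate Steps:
J = 48992 (J = -28 + 38*(86*15) = -28 + 38*1290 = -28 + 49020 = 48992)
Q = 86 (Q = 93 - 7 = 86)
A(Y) = 86 + Y (A(Y) = Y + 86 = 86 + Y)
A(-93) - J = (86 - 93) - 1*48992 = -7 - 48992 = -48999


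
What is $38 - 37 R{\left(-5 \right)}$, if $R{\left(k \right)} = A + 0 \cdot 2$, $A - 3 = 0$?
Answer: $-73$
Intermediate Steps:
$A = 3$ ($A = 3 + 0 = 3$)
$R{\left(k \right)} = 3$ ($R{\left(k \right)} = 3 + 0 \cdot 2 = 3 + 0 = 3$)
$38 - 37 R{\left(-5 \right)} = 38 - 111 = -73$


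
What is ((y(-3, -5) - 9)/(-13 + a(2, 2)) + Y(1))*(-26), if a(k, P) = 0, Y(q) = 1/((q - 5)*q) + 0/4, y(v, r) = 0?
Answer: -23/2 ≈ -11.500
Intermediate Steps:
Y(q) = 1/(q*(-5 + q)) (Y(q) = 1/((-5 + q)*q) + 0*(¼) = 1/(q*(-5 + q)) + 0 = 1/(q*(-5 + q)))
((y(-3, -5) - 9)/(-13 + a(2, 2)) + Y(1))*(-26) = ((0 - 9)/(-13 + 0) + 1/(1*(-5 + 1)))*(-26) = (-9/(-13) + 1/(-4))*(-26) = (-9*(-1/13) + 1*(-¼))*(-26) = (9/13 - ¼)*(-26) = (23/52)*(-26) = -23/2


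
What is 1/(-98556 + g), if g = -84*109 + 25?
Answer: -1/107687 ≈ -9.2862e-6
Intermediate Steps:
g = -9131 (g = -9156 + 25 = -9131)
1/(-98556 + g) = 1/(-98556 - 9131) = 1/(-107687) = -1/107687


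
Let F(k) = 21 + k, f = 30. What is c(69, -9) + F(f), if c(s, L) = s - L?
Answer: 129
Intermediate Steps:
c(69, -9) + F(f) = (69 - 1*(-9)) + (21 + 30) = (69 + 9) + 51 = 78 + 51 = 129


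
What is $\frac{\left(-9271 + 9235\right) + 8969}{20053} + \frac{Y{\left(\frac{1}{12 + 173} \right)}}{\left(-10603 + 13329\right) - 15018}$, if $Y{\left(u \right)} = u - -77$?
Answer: $\frac{10014072811}{22800461530} \approx 0.4392$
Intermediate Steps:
$Y{\left(u \right)} = 77 + u$ ($Y{\left(u \right)} = u + 77 = 77 + u$)
$\frac{\left(-9271 + 9235\right) + 8969}{20053} + \frac{Y{\left(\frac{1}{12 + 173} \right)}}{\left(-10603 + 13329\right) - 15018} = \frac{\left(-9271 + 9235\right) + 8969}{20053} + \frac{77 + \frac{1}{12 + 173}}{\left(-10603 + 13329\right) - 15018} = \left(-36 + 8969\right) \frac{1}{20053} + \frac{77 + \frac{1}{185}}{2726 - 15018} = 8933 \cdot \frac{1}{20053} + \frac{77 + \frac{1}{185}}{-12292} = \frac{8933}{20053} + \frac{14246}{185} \left(- \frac{1}{12292}\right) = \frac{8933}{20053} - \frac{7123}{1137010} = \frac{10014072811}{22800461530}$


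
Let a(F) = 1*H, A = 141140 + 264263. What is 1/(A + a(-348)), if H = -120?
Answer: 1/405283 ≈ 2.4674e-6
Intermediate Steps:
A = 405403
a(F) = -120 (a(F) = 1*(-120) = -120)
1/(A + a(-348)) = 1/(405403 - 120) = 1/405283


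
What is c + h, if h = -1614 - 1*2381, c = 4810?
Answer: 815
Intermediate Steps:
h = -3995 (h = -1614 - 2381 = -3995)
c + h = 4810 - 3995 = 815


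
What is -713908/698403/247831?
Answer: -713908/173085913893 ≈ -4.1246e-6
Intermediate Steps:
-713908/698403/247831 = -713908*1/698403*(1/247831) = -713908/698403*1/247831 = -713908/173085913893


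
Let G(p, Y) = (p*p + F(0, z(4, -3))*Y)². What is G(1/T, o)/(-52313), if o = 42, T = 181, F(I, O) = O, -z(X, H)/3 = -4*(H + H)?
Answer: -9814718871363169/56146659908873 ≈ -174.80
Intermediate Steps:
z(X, H) = 24*H (z(X, H) = -(-12)*(H + H) = -(-12)*2*H = -(-24)*H = 24*H)
G(p, Y) = (p² - 72*Y)² (G(p, Y) = (p*p + (24*(-3))*Y)² = (p² - 72*Y)²)
G(1/T, o)/(-52313) = (-(1/181)² + 72*42)²/(-52313) = (-(1/181)² + 3024)²*(-1/52313) = (-1*1/32761 + 3024)²*(-1/52313) = (-1/32761 + 3024)²*(-1/52313) = (99069263/32761)²*(-1/52313) = (9814718871363169/1073283121)*(-1/52313) = -9814718871363169/56146659908873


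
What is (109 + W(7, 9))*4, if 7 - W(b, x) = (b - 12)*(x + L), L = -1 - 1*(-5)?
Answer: 724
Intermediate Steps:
L = 4 (L = -1 + 5 = 4)
W(b, x) = 7 - (-12 + b)*(4 + x) (W(b, x) = 7 - (b - 12)*(x + 4) = 7 - (-12 + b)*(4 + x))
(109 + W(7, 9))*4 = (109 + (55 - 4*7 + 12*9 - 1*7*9))*4 = (109 + (55 - 28 + 108 - 63))*4 = (109 + 72)*4 = 181*4 = 724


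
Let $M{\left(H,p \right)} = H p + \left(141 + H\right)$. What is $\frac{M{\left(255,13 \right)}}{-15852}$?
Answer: $- \frac{1237}{5284} \approx -0.2341$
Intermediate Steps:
$M{\left(H,p \right)} = 141 + H + H p$
$\frac{M{\left(255,13 \right)}}{-15852} = \frac{141 + 255 + 255 \cdot 13}{-15852} = \left(141 + 255 + 3315\right) \left(- \frac{1}{15852}\right) = 3711 \left(- \frac{1}{15852}\right) = - \frac{1237}{5284}$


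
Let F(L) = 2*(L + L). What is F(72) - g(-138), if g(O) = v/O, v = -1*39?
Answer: 13235/46 ≈ 287.72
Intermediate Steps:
v = -39
F(L) = 4*L (F(L) = 2*(2*L) = 4*L)
g(O) = -39/O
F(72) - g(-138) = 4*72 - (-39)/(-138) = 288 - (-39)*(-1)/138 = 288 - 1*13/46 = 288 - 13/46 = 13235/46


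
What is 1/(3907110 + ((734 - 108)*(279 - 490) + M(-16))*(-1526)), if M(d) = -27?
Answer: 1/205511548 ≈ 4.8659e-9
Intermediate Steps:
1/(3907110 + ((734 - 108)*(279 - 490) + M(-16))*(-1526)) = 1/(3907110 + ((734 - 108)*(279 - 490) - 27)*(-1526)) = 1/(3907110 + (626*(-211) - 27)*(-1526)) = 1/(3907110 + (-132086 - 27)*(-1526)) = 1/(3907110 - 132113*(-1526)) = 1/(3907110 + 201604438) = 1/205511548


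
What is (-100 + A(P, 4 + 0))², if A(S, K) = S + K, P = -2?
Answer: 9604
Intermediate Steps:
A(S, K) = K + S
(-100 + A(P, 4 + 0))² = (-100 + ((4 + 0) - 2))² = (-100 + (4 - 2))² = (-100 + 2)² = (-98)² = 9604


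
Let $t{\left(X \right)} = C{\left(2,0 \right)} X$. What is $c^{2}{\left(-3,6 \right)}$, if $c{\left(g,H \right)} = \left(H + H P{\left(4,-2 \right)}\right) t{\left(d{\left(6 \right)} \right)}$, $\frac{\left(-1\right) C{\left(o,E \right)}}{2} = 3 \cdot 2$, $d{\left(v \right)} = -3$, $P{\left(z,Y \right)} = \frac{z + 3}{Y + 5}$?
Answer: $518400$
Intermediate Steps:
$P{\left(z,Y \right)} = \frac{3 + z}{5 + Y}$
$C{\left(o,E \right)} = -12$ ($C{\left(o,E \right)} = - 2 \cdot 3 \cdot 2 = \left(-2\right) 6 = -12$)
$t{\left(X \right)} = - 12 X$
$c{\left(g,H \right)} = 120 H$ ($c{\left(g,H \right)} = \left(H + H \frac{3 + 4}{5 - 2}\right) \left(\left(-12\right) \left(-3\right)\right) = \left(H + H \frac{1}{3} \cdot 7\right) 36 = \left(H + H \frac{7}{3}\right) 36 = \left(H + \frac{7 H}{3}\right) 36 = \frac{10 H}{3} \cdot 36 = 120 H$)
$c^{2}{\left(-3,6 \right)} = \left(120 \cdot 6\right)^{2} = 720^{2} = 518400$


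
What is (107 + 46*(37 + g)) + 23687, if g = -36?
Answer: 23840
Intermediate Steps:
(107 + 46*(37 + g)) + 23687 = (107 + 46*(37 - 36)) + 23687 = (107 + 46*1) + 23687 = (107 + 46) + 23687 = 153 + 23687 = 23840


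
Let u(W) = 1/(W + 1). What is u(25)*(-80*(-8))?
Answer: 320/13 ≈ 24.615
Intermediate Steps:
u(W) = 1/(1 + W)
u(25)*(-80*(-8)) = (-80*(-8))/(1 + 25) = 640/26 = (1/26)*640 = 320/13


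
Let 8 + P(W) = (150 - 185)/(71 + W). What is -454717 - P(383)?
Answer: -206437851/454 ≈ -4.5471e+5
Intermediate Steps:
P(W) = -8 - 35/(71 + W) (P(W) = -8 + (150 - 185)/(71 + W) = -8 - 35/(71 + W))
-454717 - P(383) = -454717 - (-603 - 8*383)/(71 + 383) = -454717 - (-603 - 3064)/454 = -454717 - (-3667)/454 = -454717 - 1*(-3667/454) = -454717 + 3667/454 = -206437851/454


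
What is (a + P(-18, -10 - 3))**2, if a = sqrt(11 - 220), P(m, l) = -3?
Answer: (3 - I*sqrt(209))**2 ≈ -200.0 - 86.741*I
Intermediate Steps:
a = I*sqrt(209) (a = sqrt(-209) = I*sqrt(209) ≈ 14.457*I)
(a + P(-18, -10 - 3))**2 = (I*sqrt(209) - 3)**2 = (-3 + I*sqrt(209))**2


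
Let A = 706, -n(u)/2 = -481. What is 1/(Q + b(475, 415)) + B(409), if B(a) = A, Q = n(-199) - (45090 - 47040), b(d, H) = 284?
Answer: 2256377/3196 ≈ 706.00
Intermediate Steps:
n(u) = 962 (n(u) = -2*(-481) = 962)
Q = 2912 (Q = 962 - (45090 - 47040) = 962 - 1*(-1950) = 962 + 1950 = 2912)
B(a) = 706
1/(Q + b(475, 415)) + B(409) = 1/(2912 + 284) + 706 = 1/3196 + 706 = 2256377/3196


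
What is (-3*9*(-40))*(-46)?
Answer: -49680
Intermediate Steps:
(-3*9*(-40))*(-46) = -27*(-40)*(-46) = 1080*(-46) = -49680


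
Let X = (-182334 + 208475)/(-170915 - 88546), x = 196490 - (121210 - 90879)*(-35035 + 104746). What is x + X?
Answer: -548554483254452/259461 ≈ -2.1142e+9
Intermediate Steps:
x = -2114207851 (x = 196490 - 30331*69711 = 196490 - 1*2114404341 = 196490 - 2114404341 = -2114207851)
X = -26141/259461 (X = 26141/(-259461) = 26141*(-1/259461) = -26141/259461 ≈ -0.10075)
x + X = -2114207851 - 26141/259461 = -548554483254452/259461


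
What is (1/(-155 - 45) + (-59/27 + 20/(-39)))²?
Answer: 36005442001/4928040000 ≈ 7.3062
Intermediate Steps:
(1/(-155 - 45) + (-59/27 + 20/(-39)))² = (1/(-200) + (-59*1/27 + 20*(-1/39)))² = (-1/200 + (-59/27 - 20/39))² = (-1/200 - 947/351)² = (-189751/70200)² = 36005442001/4928040000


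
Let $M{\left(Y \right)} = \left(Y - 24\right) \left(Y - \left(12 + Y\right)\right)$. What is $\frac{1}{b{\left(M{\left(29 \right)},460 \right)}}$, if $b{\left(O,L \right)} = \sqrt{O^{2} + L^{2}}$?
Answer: $\frac{\sqrt{538}}{10760} \approx 0.0021557$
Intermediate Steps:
$M{\left(Y \right)} = 288 - 12 Y$ ($M{\left(Y \right)} = \left(-24 + Y\right) \left(-12\right) = 288 - 12 Y$)
$b{\left(O,L \right)} = \sqrt{L^{2} + O^{2}}$
$\frac{1}{b{\left(M{\left(29 \right)},460 \right)}} = \frac{1}{\sqrt{460^{2} + \left(288 - 348\right)^{2}}} = \frac{1}{\sqrt{211600 + \left(288 - 348\right)^{2}}} = \frac{1}{\sqrt{211600 + \left(-60\right)^{2}}} = \frac{1}{\sqrt{211600 + 3600}} = \frac{1}{\sqrt{215200}} = \frac{1}{20 \sqrt{538}} = \frac{\sqrt{538}}{10760}$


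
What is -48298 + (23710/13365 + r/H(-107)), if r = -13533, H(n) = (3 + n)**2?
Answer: -107410498177/2223936 ≈ -48298.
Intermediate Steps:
-48298 + (23710/13365 + r/H(-107)) = -48298 + (23710/13365 - 13533/(3 - 107)**2) = -48298 + (23710*(1/13365) - 13533/((-104)**2)) = -48298 + (4742/2673 - 13533/10816) = -48298 + (4742/2673 - 13533*1/10816) = -48298 + (4742/2673 - 1041/832) = -48298 + 1162751/2223936 = -107410498177/2223936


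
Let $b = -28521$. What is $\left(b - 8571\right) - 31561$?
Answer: $-68653$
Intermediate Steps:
$\left(b - 8571\right) - 31561 = \left(-28521 - 8571\right) - 31561 = -37092 - 31561 = -68653$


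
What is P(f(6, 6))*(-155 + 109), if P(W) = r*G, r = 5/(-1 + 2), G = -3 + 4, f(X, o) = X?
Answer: -230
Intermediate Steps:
G = 1
r = 5 (r = 5/1 = 1*5 = 5)
P(W) = 5 (P(W) = 5*1 = 5)
P(f(6, 6))*(-155 + 109) = 5*(-155 + 109) = 5*(-46) = -230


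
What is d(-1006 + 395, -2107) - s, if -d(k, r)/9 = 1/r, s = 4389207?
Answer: -9248059140/2107 ≈ -4.3892e+6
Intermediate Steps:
d(k, r) = -9/r
d(-1006 + 395, -2107) - s = -9/(-2107) - 1*4389207 = -9*(-1/2107) - 4389207 = 9/2107 - 4389207 = -9248059140/2107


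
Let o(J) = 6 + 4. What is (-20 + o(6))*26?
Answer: -260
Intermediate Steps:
o(J) = 10
(-20 + o(6))*26 = (-20 + 10)*26 = -10*26 = -260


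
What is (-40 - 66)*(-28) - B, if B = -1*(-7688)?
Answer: -4720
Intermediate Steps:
B = 7688
(-40 - 66)*(-28) - B = (-40 - 66)*(-28) - 1*7688 = -106*(-28) - 7688 = 2968 - 7688 = -4720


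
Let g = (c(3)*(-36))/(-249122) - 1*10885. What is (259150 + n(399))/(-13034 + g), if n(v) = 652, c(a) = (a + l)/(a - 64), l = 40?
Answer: -1974033012242/181741848873 ≈ -10.862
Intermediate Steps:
c(a) = (40 + a)/(-64 + a) (c(a) = (a + 40)/(a - 64) = (40 + a)/(-64 + a))
g = -82706636359/7598221 (g = (((40 + 3)/(-64 + 3))*(-36))/(-249122) - 1*10885 = ((43/(-61))*(-36))*(-1/249122) - 10885 = (-1/61*43*(-36))*(-1/249122) - 10885 = -43/61*(-36)*(-1/249122) - 10885 = (1548/61)*(-1/249122) - 10885 = -774/7598221 - 10885 = -82706636359/7598221 ≈ -10885.)
(259150 + n(399))/(-13034 + g) = (259150 + 652)/(-13034 - 82706636359/7598221) = 259802/(-181741848873/7598221) = 259802*(-7598221/181741848873) = -1974033012242/181741848873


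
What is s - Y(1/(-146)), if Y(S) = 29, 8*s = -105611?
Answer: -105843/8 ≈ -13230.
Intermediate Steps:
s = -105611/8 (s = (1/8)*(-105611) = -105611/8 ≈ -13201.)
s - Y(1/(-146)) = -105611/8 - 1*29 = -105611/8 - 29 = -105843/8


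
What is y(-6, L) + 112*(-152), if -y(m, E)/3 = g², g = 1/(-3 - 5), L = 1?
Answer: -1089539/64 ≈ -17024.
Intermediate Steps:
g = -⅛ (g = 1/(-8) = -⅛ ≈ -0.12500)
y(m, E) = -3/64 (y(m, E) = -3*(-⅛)² = -3*1/64 = -3/64)
y(-6, L) + 112*(-152) = -3/64 + 112*(-152) = -3/64 - 17024 = -1089539/64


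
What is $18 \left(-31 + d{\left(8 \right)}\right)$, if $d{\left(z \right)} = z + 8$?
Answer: $-270$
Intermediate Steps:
$d{\left(z \right)} = 8 + z$
$18 \left(-31 + d{\left(8 \right)}\right) = 18 \left(-31 + \left(8 + 8\right)\right) = 18 \left(-31 + 16\right) = 18 \left(-15\right) = -270$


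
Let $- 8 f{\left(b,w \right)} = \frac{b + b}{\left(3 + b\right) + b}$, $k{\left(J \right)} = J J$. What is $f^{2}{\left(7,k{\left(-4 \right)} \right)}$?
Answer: $\frac{49}{4624} \approx 0.010597$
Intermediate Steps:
$k{\left(J \right)} = J^{2}$
$f{\left(b,w \right)} = - \frac{b}{4 \left(3 + 2 b\right)}$ ($f{\left(b,w \right)} = - \frac{\left(b + b\right) \frac{1}{\left(3 + b\right) + b}}{8} = - \frac{2 b \frac{1}{3 + 2 b}}{8} = - \frac{b}{4 \left(3 + 2 b\right)}$)
$f^{2}{\left(7,k{\left(-4 \right)} \right)} = \left(\left(-1\right) 7 \frac{1}{12 + 8 \cdot 7}\right)^{2} = \left(\left(-1\right) 7 \frac{1}{12 + 56}\right)^{2} = \left(\left(-1\right) 7 \cdot \frac{1}{68}\right)^{2} = \left(- \frac{7}{68}\right)^{2} = \frac{49}{4624}$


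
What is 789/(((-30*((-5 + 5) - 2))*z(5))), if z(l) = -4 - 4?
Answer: -263/160 ≈ -1.6437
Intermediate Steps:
z(l) = -8
789/(((-30*((-5 + 5) - 2))*z(5))) = 789/((-30*((-5 + 5) - 2)*(-8))) = 789/((-30*(0 - 2)*(-8))) = 789/((-30*(-2)*(-8))) = 789/((-6*(-10)*(-8))) = 789/((60*(-8))) = 789/(-480) = 789*(-1/480) = -263/160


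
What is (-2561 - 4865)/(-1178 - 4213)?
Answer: 7426/5391 ≈ 1.3775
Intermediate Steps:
(-2561 - 4865)/(-1178 - 4213) = -7426/(-5391) = -7426*(-1/5391) = 7426/5391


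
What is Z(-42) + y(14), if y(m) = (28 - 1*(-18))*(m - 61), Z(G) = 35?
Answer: -2127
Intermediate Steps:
y(m) = -2806 + 46*m (y(m) = (28 + 18)*(-61 + m) = 46*(-61 + m) = -2806 + 46*m)
Z(-42) + y(14) = 35 + (-2806 + 46*14) = 35 + (-2806 + 644) = 35 - 2162 = -2127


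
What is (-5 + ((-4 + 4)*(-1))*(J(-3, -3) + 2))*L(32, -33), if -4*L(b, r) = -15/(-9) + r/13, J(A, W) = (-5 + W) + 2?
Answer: -85/78 ≈ -1.0897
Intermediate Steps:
J(A, W) = -3 + W
L(b, r) = -5/12 - r/52 (L(b, r) = -(-15/(-9) + r/13)/4 = -(-15*(-1/9) + r*(1/13))/4 = -(5/3 + r/13)/4 = -5/12 - r/52)
(-5 + ((-4 + 4)*(-1))*(J(-3, -3) + 2))*L(32, -33) = (-5 + ((-4 + 4)*(-1))*((-3 - 3) + 2))*(-5/12 - 1/52*(-33)) = (-5 + (0*(-1))*(-6 + 2))*(-5/12 + 33/52) = (-5 + 0*(-4))*(17/78) = (-5 + 0)*(17/78) = -5*17/78 = -85/78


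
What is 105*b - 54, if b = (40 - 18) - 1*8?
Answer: 1416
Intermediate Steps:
b = 14 (b = 22 - 8 = 14)
105*b - 54 = 105*14 - 54 = 1470 - 54 = 1416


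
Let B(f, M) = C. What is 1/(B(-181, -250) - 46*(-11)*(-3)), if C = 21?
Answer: -1/1497 ≈ -0.00066800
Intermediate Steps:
B(f, M) = 21
1/(B(-181, -250) - 46*(-11)*(-3)) = 1/(21 - 46*(-11)*(-3)) = 1/(21 + 506*(-3)) = 1/(21 - 1518) = 1/(-1497) = -1/1497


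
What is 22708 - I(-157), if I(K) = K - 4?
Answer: 22869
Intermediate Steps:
I(K) = -4 + K
22708 - I(-157) = 22708 - (-4 - 157) = 22708 - 1*(-161) = 22708 + 161 = 22869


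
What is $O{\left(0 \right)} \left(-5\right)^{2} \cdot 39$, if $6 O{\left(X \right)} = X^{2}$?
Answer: $0$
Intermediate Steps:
$O{\left(X \right)} = \frac{X^{2}}{6}$
$O{\left(0 \right)} \left(-5\right)^{2} \cdot 39 = \frac{0^{2}}{6} \left(-5\right)^{2} \cdot 39 = \frac{1}{6} \cdot 0 \cdot 25 \cdot 39 = 0 \cdot 25 \cdot 39 = 0 \cdot 39 = 0$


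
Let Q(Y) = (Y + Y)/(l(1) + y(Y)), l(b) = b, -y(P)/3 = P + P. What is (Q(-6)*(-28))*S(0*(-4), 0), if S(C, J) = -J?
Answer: 0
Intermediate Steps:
y(P) = -6*P (y(P) = -3*(P + P) = -6*P)
Q(Y) = 2*Y/(1 - 6*Y) (Q(Y) = (Y + Y)/(1 - 6*Y) = (2*Y)/(1 - 6*Y) = 2*Y/(1 - 6*Y))
(Q(-6)*(-28))*S(0*(-4), 0) = (-2*(-6)/(-1 + 6*(-6))*(-28))*(-1*0) = (-2*(-6)/(-1 - 36)*(-28))*0 = (-2*(-6)/(-37)*(-28))*0 = (-2*(-6)*(-1/37)*(-28))*0 = -12/37*(-28)*0 = (336/37)*0 = 0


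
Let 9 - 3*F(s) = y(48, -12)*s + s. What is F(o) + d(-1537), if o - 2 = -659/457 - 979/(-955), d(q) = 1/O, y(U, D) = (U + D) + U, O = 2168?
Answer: -23761436563/567714648 ≈ -41.855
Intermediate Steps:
y(U, D) = D + 2*U (y(U, D) = (D + U) + U = D + 2*U)
d(q) = 1/2168
o = 690928/436435 (o = 2 + (-659/457 - 979/(-955)) = 2 + (-659*1/457 - 979*(-1/955)) = 2 + (-659/457 + 979/955) = 2 - 181942/436435 = 690928/436435 ≈ 1.5831)
F(s) = 3 - 85*s/3 (F(s) = 3 - ((-12 + 2*48)*s + s)/3 = 3 - ((-12 + 96)*s + s)/3 = 3 - (84*s + s)/3 = 3 - 85*s/3)
F(o) + d(-1537) = (3 - 85/3*690928/436435) + 1/2168 = (3 - 11745776/261861) + 1/2168 = -10960193/261861 + 1/2168 = -23761436563/567714648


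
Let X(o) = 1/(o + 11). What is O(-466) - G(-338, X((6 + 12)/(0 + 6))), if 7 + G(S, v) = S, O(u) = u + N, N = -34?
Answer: -155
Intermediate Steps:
X(o) = 1/(11 + o)
O(u) = -34 + u (O(u) = u - 34 = -34 + u)
G(S, v) = -7 + S
O(-466) - G(-338, X((6 + 12)/(0 + 6))) = (-34 - 466) - (-7 - 338) = -500 - 1*(-345) = -500 + 345 = -155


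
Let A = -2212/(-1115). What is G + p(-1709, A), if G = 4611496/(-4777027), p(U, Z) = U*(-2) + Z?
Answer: 18211009254574/5326385105 ≈ 3419.0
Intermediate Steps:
A = 2212/1115 (A = -2212*(-1/1115) = 2212/1115 ≈ 1.9839)
p(U, Z) = Z - 2*U (p(U, Z) = -2*U + Z = Z - 2*U)
G = -4611496/4777027 (G = 4611496*(-1/4777027) = -4611496/4777027 ≈ -0.96535)
G + p(-1709, A) = -4611496/4777027 + (2212/1115 - 2*(-1709)) = -4611496/4777027 + (2212/1115 + 3418) = -4611496/4777027 + 3813282/1115 = 18211009254574/5326385105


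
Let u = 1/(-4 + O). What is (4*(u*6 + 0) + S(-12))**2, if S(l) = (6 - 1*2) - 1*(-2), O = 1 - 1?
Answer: 0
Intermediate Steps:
O = 0
u = -1/4 (u = 1/(-4 + 0) = 1/(-4) = -1/4 ≈ -0.25000)
S(l) = 6 (S(l) = (6 - 2) + 2 = 4 + 2 = 6)
(4*(u*6 + 0) + S(-12))**2 = (4*(-1/4*6 + 0) + 6)**2 = (4*(-3/2 + 0) + 6)**2 = (4*(-3/2) + 6)**2 = (-6 + 6)**2 = 0**2 = 0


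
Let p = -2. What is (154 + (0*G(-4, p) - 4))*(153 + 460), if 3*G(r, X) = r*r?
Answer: 91950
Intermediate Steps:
G(r, X) = r**2/3 (G(r, X) = (r*r)/3 = r**2/3)
(154 + (0*G(-4, p) - 4))*(153 + 460) = (154 + (0*((1/3)*(-4)**2) - 4))*(153 + 460) = (154 + (0*((1/3)*16) - 4))*613 = (154 + (0*(16/3) - 4))*613 = (154 + (0 - 4))*613 = (154 - 4)*613 = 150*613 = 91950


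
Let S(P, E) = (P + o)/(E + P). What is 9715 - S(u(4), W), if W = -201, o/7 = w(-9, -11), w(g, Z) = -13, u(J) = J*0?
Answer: 1952624/201 ≈ 9714.5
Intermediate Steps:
u(J) = 0
o = -91 (o = 7*(-13) = -91)
S(P, E) = (-91 + P)/(E + P) (S(P, E) = (P - 91)/(E + P) = (-91 + P)/(E + P))
9715 - S(u(4), W) = 9715 - (-91 + 0)/(-201 + 0) = 9715 - (-91)/(-201) = 9715 - (-1)*(-91)/201 = 9715 - 1*91/201 = 9715 - 91/201 = 1952624/201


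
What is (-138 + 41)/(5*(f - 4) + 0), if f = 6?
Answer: -97/10 ≈ -9.7000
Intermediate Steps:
(-138 + 41)/(5*(f - 4) + 0) = (-138 + 41)/(5*(6 - 4) + 0) = -97/(5*2 + 0) = -97/(10 + 0) = -97/10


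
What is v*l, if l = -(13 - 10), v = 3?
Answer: -9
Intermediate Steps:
l = -3 (l = -1*3 = -3)
v*l = 3*(-3) = -9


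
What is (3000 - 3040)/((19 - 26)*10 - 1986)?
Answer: 5/257 ≈ 0.019455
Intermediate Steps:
(3000 - 3040)/((19 - 26)*10 - 1986) = -40/(-7*10 - 1986) = -40/(-70 - 1986) = -40/(-2056) = -40*(-1/2056) = 5/257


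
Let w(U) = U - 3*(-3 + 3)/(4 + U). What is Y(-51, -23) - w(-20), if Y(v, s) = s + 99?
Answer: 96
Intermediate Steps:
Y(v, s) = 99 + s
w(U) = U (w(U) = U - 0/(4 + U) = U - 3*0 = U + 0 = U)
Y(-51, -23) - w(-20) = (99 - 23) - 1*(-20) = 76 + 20 = 96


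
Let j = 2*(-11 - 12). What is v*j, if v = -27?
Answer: 1242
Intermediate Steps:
j = -46 (j = 2*(-23) = -46)
v*j = -27*(-46) = 1242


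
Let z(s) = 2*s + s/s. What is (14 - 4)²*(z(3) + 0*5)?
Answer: 700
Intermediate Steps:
z(s) = 1 + 2*s (z(s) = 2*s + 1 = 1 + 2*s)
(14 - 4)²*(z(3) + 0*5) = (14 - 4)²*((1 + 2*3) + 0*5) = 10²*((1 + 6) + 0) = 100*(7 + 0) = 100*7 = 700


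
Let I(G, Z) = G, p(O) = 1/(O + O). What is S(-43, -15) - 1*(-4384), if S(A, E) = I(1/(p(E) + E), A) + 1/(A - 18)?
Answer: 120605943/27511 ≈ 4383.9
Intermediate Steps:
p(O) = 1/(2*O)
S(A, E) = 1/(-18 + A) + 1/(E + 1/(2*E)) (S(A, E) = 1/(1/(2*E) + E) + 1/(A - 18) = 1/(E + 1/(2*E)) + 1/(-18 + A) = 1/(-18 + A) + 1/(E + 1/(2*E)))
S(-43, -15) - 1*(-4384) = (1 - 36*(-15) + 2*(-15)² + 2*(-43)*(-15))/((1 + 2*(-15)²)*(-18 - 43)) - 1*(-4384) = (1 + 540 + 2*225 + 1290)/((1 + 2*225)*(-61)) + 4384 = -1/61*(1 + 540 + 450 + 1290)/(1 + 450) + 4384 = -1/61*2281/451 + 4384 = (1/451)*(-1/61)*2281 + 4384 = -2281/27511 + 4384 = 120605943/27511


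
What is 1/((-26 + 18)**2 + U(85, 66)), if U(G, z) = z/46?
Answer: 23/1505 ≈ 0.015282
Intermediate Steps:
U(G, z) = z/46 (U(G, z) = z*(1/46) = z/46)
1/((-26 + 18)**2 + U(85, 66)) = 1/((-26 + 18)**2 + (1/46)*66) = 1/((-8)**2 + 33/23) = 1/(64 + 33/23) = 1/(1505/23) = 23/1505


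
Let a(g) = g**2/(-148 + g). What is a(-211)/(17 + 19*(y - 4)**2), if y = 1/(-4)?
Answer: -712336/2068917 ≈ -0.34430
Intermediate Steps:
y = -1/4 ≈ -0.25000
a(g) = g**2/(-148 + g)
a(-211)/(17 + 19*(y - 4)**2) = ((-211)**2/(-148 - 211))/(17 + 19*(-1/4 - 4)**2) = (44521/(-359))/(17 + 19*(-17/4)**2) = (44521*(-1/359))/(17 + 19*(289/16)) = -44521/(359*(17 + 5491/16)) = -44521/(359*5763/16) = -44521/359*16/5763 = -712336/2068917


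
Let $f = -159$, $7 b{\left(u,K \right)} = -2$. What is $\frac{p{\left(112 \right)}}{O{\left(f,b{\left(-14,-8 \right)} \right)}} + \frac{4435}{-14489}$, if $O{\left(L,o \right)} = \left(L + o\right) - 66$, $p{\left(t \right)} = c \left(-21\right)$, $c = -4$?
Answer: $- \frac{15513527}{22849153} \approx -0.67895$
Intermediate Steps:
$b{\left(u,K \right)} = - \frac{2}{7}$ ($b{\left(u,K \right)} = \frac{1}{7} \left(-2\right) = - \frac{2}{7}$)
$p{\left(t \right)} = 84$ ($p{\left(t \right)} = \left(-4\right) \left(-21\right) = 84$)
$O{\left(L,o \right)} = -66 + L + o$
$\frac{p{\left(112 \right)}}{O{\left(f,b{\left(-14,-8 \right)} \right)}} + \frac{4435}{-14489} = \frac{84}{-66 - 159 - \frac{2}{7}} + \frac{4435}{-14489} = \frac{84}{- \frac{1577}{7}} + 4435 \left(- \frac{1}{14489}\right) = 84 \left(- \frac{7}{1577}\right) - \frac{4435}{14489} = - \frac{588}{1577} - \frac{4435}{14489} = - \frac{15513527}{22849153}$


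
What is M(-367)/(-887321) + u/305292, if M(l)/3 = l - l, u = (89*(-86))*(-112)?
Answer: 214312/76323 ≈ 2.8080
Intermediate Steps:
u = 857248 (u = -7654*(-112) = 857248)
M(l) = 0 (M(l) = 3*(l - l) = 3*0 = 0)
M(-367)/(-887321) + u/305292 = 0/(-887321) + 857248/305292 = 0*(-1/887321) + 857248*(1/305292) = 0 + 214312/76323 = 214312/76323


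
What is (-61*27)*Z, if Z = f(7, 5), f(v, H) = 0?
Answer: 0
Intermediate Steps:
Z = 0
(-61*27)*Z = -61*27*0 = -1647*0 = 0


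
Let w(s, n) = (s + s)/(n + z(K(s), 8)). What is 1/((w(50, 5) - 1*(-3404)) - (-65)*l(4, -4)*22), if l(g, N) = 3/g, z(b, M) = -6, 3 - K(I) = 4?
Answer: 2/8753 ≈ 0.00022849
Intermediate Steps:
K(I) = -1 (K(I) = 3 - 1*4 = 3 - 4 = -1)
w(s, n) = 2*s/(-6 + n) (w(s, n) = (s + s)/(n - 6) = (2*s)/(-6 + n) = 2*s/(-6 + n))
1/((w(50, 5) - 1*(-3404)) - (-65)*l(4, -4)*22) = 1/((2*50/(-6 + 5) - 1*(-3404)) - (-65)*3/4*22) = 1/((2*50/(-1) + 3404) - (-65)*3*(1/4)*22) = 1/((2*50*(-1) + 3404) - (-65)*3/4*22) = 1/((-100 + 3404) - 13*(-15/4)*22) = 1/(3304 + (195/4)*22) = 1/(3304 + 2145/2) = 1/(8753/2) = 2/8753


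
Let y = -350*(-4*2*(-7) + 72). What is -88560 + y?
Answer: -133360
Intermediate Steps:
y = -44800 (y = -350*(-8*(-7) + 72) = -350*(56 + 72) = -350*128 = -44800)
-88560 + y = -88560 - 44800 = -133360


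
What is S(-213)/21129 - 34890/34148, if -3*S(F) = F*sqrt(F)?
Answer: -17445/17074 + 71*I*sqrt(213)/21129 ≈ -1.0217 + 0.049042*I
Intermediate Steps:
S(F) = -F**(3/2)/3 (S(F) = -F*sqrt(F)/3 = -F**(3/2)/3)
S(-213)/21129 - 34890/34148 = -(-71)*I*sqrt(213)/21129 - 34890/34148 = -(-71)*I*sqrt(213)*(1/21129) - 34890*1/34148 = (71*I*sqrt(213))*(1/21129) - 17445/17074 = 71*I*sqrt(213)/21129 - 17445/17074 = -17445/17074 + 71*I*sqrt(213)/21129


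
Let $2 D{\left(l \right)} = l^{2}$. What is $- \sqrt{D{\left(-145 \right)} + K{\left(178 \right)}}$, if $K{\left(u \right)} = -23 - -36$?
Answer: $- \frac{3 \sqrt{4678}}{2} \approx -102.59$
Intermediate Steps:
$D{\left(l \right)} = \frac{l^{2}}{2}$
$K{\left(u \right)} = 13$ ($K{\left(u \right)} = -23 + 36 = 13$)
$- \sqrt{D{\left(-145 \right)} + K{\left(178 \right)}} = - \sqrt{\frac{\left(-145\right)^{2}}{2} + 13} = - \sqrt{\frac{1}{2} \cdot 21025 + 13} = - \sqrt{\frac{21025}{2} + 13} = - \sqrt{\frac{21051}{2}} = - \frac{3 \sqrt{4678}}{2}$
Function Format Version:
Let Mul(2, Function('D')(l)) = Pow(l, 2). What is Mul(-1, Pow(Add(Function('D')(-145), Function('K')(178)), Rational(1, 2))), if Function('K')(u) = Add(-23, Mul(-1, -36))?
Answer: Mul(Rational(-3, 2), Pow(4678, Rational(1, 2))) ≈ -102.59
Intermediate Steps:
Function('D')(l) = Mul(Rational(1, 2), Pow(l, 2))
Function('K')(u) = 13 (Function('K')(u) = Add(-23, 36) = 13)
Mul(-1, Pow(Add(Function('D')(-145), Function('K')(178)), Rational(1, 2))) = Mul(-1, Pow(Add(Mul(Rational(1, 2), Pow(-145, 2)), 13), Rational(1, 2))) = Mul(-1, Pow(Add(Mul(Rational(1, 2), 21025), 13), Rational(1, 2))) = Mul(-1, Pow(Add(Rational(21025, 2), 13), Rational(1, 2))) = Mul(-1, Pow(Rational(21051, 2), Rational(1, 2))) = Mul(-1, Mul(Rational(3, 2), Pow(4678, Rational(1, 2)))) = Mul(Rational(-3, 2), Pow(4678, Rational(1, 2)))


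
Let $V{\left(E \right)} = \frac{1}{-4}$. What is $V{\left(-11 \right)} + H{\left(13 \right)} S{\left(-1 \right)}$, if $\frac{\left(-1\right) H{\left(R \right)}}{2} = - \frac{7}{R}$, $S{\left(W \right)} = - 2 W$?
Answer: $\frac{99}{52} \approx 1.9038$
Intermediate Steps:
$V{\left(E \right)} = - \frac{1}{4}$
$H{\left(R \right)} = \frac{14}{R}$ ($H{\left(R \right)} = - 2 \left(- \frac{7}{R}\right) = \frac{14}{R}$)
$V{\left(-11 \right)} + H{\left(13 \right)} S{\left(-1 \right)} = - \frac{1}{4} + \frac{14}{13} \left(\left(-2\right) \left(-1\right)\right) = - \frac{1}{4} + 14 \cdot \frac{1}{13} \cdot 2 = - \frac{1}{4} + \frac{14}{13} \cdot 2 = - \frac{1}{4} + \frac{28}{13} = \frac{99}{52}$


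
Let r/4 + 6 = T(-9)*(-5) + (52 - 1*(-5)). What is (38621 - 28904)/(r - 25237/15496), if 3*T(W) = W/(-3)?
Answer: 50191544/942009 ≈ 53.281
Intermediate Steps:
T(W) = -W/9 (T(W) = (W/(-3))/3 = (W*(-⅓))/3 = (-W/3)/3 = -W/9)
r = 184 (r = -24 + 4*(-⅑*(-9)*(-5) + (52 - 1*(-5))) = -24 + 4*(1*(-5) + (52 + 5)) = -24 + 4*(-5 + 57) = -24 + 4*52 = -24 + 208 = 184)
(38621 - 28904)/(r - 25237/15496) = (38621 - 28904)/(184 - 25237/15496) = 9717/(184 - 25237*1/15496) = 9717/(184 - 25237/15496) = 9717/(2826027/15496) = 9717*(15496/2826027) = 50191544/942009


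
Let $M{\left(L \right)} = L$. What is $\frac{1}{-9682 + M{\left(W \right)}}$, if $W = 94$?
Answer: $- \frac{1}{9588} \approx -0.0001043$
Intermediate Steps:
$\frac{1}{-9682 + M{\left(W \right)}} = \frac{1}{-9682 + 94} = \frac{1}{-9588} = - \frac{1}{9588}$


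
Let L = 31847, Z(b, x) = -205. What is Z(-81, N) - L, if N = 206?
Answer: -32052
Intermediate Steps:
Z(-81, N) - L = -205 - 1*31847 = -205 - 31847 = -32052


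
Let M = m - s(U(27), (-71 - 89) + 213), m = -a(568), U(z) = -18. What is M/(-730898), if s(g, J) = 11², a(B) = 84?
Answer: 205/730898 ≈ 0.00028048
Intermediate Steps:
s(g, J) = 121
m = -84 (m = -1*84 = -84)
M = -205 (M = -84 - 1*121 = -84 - 121 = -205)
M/(-730898) = -205/(-730898) = -205*(-1/730898) = 205/730898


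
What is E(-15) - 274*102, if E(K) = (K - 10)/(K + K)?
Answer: -167683/6 ≈ -27947.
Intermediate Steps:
E(K) = (-10 + K)/(2*K) (E(K) = (-10 + K)/((2*K)) = (-10 + K)*(1/(2*K)) = (-10 + K)/(2*K))
E(-15) - 274*102 = (½)*(-10 - 15)/(-15) - 274*102 = (½)*(-1/15)*(-25) - 27948 = ⅚ - 27948 = -167683/6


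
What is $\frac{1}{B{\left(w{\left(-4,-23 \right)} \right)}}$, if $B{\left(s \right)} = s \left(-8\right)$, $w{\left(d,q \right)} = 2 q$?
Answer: $\frac{1}{368} \approx 0.0027174$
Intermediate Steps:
$B{\left(s \right)} = - 8 s$
$\frac{1}{B{\left(w{\left(-4,-23 \right)} \right)}} = \frac{1}{\left(-8\right) 2 \left(-23\right)} = \frac{1}{\left(-8\right) \left(-46\right)} = \frac{1}{368}$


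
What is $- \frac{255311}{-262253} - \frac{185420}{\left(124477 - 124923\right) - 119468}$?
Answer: $\frac{39621157257}{15723903121} \approx 2.5198$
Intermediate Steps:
$- \frac{255311}{-262253} - \frac{185420}{\left(124477 - 124923\right) - 119468} = \left(-255311\right) \left(- \frac{1}{262253}\right) - \frac{185420}{-446 - 119468} = \frac{255311}{262253} - \frac{185420}{-119914} = \frac{255311}{262253} - - \frac{92710}{59957} = \frac{255311}{262253} + \frac{92710}{59957} = \frac{39621157257}{15723903121}$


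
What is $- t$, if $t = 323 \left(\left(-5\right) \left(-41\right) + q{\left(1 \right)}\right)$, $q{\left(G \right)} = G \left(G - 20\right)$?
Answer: $-60078$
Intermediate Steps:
$q{\left(G \right)} = G \left(-20 + G\right)$
$t = 60078$ ($t = 323 \left(\left(-5\right) \left(-41\right) + 1 \left(-20 + 1\right)\right) = 323 \left(205 + 1 \left(-19\right)\right) = 323 \left(205 - 19\right) = 323 \cdot 186 = 60078$)
$- t = \left(-1\right) 60078 = -60078$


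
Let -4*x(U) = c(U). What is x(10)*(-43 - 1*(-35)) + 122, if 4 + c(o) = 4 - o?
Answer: 102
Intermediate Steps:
c(o) = -o (c(o) = -4 + (4 - o) = -o)
x(U) = U/4 (x(U) = -(-1)*U/4 = U/4)
x(10)*(-43 - 1*(-35)) + 122 = ((1/4)*10)*(-43 - 1*(-35)) + 122 = 5*(-43 + 35)/2 + 122 = (5/2)*(-8) + 122 = -20 + 122 = 102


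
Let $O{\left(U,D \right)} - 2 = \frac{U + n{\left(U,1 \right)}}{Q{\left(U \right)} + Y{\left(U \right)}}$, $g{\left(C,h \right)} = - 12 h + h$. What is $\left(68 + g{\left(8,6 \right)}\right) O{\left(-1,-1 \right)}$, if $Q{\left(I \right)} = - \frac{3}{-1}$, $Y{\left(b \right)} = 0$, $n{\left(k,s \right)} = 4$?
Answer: $6$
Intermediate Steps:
$g{\left(C,h \right)} = - 11 h$
$Q{\left(I \right)} = 3$ ($Q{\left(I \right)} = \left(-3\right) \left(-1\right) = 3$)
$O{\left(U,D \right)} = \frac{10}{3} + \frac{U}{3}$ ($O{\left(U,D \right)} = 2 + \frac{U + 4}{3 + 0} = 2 + \frac{4 + U}{3} = 2 + \left(4 + U\right) \frac{1}{3} = 2 + \left(\frac{4}{3} + \frac{U}{3}\right) = \frac{10}{3} + \frac{U}{3}$)
$\left(68 + g{\left(8,6 \right)}\right) O{\left(-1,-1 \right)} = \left(68 - 66\right) \left(\frac{10}{3} + \frac{1}{3} \left(-1\right)\right) = \left(68 - 66\right) \left(\frac{10}{3} - \frac{1}{3}\right) = 2 \cdot 3 = 6$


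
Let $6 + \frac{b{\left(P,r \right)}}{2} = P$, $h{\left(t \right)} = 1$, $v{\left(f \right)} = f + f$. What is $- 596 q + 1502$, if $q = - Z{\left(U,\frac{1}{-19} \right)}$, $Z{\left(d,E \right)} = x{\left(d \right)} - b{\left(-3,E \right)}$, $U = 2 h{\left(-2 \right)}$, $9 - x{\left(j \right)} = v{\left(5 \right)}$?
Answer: $11634$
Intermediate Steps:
$v{\left(f \right)} = 2 f$
$b{\left(P,r \right)} = -12 + 2 P$
$x{\left(j \right)} = -1$ ($x{\left(j \right)} = 9 - 2 \cdot 5 = 9 - 10 = -1$)
$U = 2$ ($U = 2 \cdot 1 = 2$)
$Z{\left(d,E \right)} = 17$ ($Z{\left(d,E \right)} = -1 - \left(-12 + 2 \left(-3\right)\right) = -1 - \left(-12 - 6\right) = -1 - -18 = -1 + 18 = 17$)
$q = -17$ ($q = \left(-1\right) 17 = -17$)
$- 596 q + 1502 = \left(-596\right) \left(-17\right) + 1502 = 10132 + 1502 = 11634$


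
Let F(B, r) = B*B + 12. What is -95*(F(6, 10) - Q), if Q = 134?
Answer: 8170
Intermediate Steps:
F(B, r) = 12 + B² (F(B, r) = B² + 12 = 12 + B²)
-95*(F(6, 10) - Q) = -95*((12 + 6²) - 1*134) = -95*((12 + 36) - 134) = -95*(48 - 134) = -95*(-86) = 8170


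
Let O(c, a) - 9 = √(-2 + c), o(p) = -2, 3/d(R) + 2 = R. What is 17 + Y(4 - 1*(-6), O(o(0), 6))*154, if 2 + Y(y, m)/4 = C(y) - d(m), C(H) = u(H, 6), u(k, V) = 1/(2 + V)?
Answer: -73250/53 + 3696*I/53 ≈ -1382.1 + 69.736*I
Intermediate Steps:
d(R) = 3/(-2 + R)
C(H) = ⅛ (C(H) = 1/(2 + 6) = 1/8 = ⅛)
O(c, a) = 9 + √(-2 + c)
Y(y, m) = -15/2 - 12/(-2 + m) (Y(y, m) = -8 + 4*(⅛ - 3/(-2 + m)) = -8 + (½ - 12/(-2 + m)) = -15/2 - 12/(-2 + m))
17 + Y(4 - 1*(-6), O(o(0), 6))*154 = 17 + (3*(2 - 5*(9 + √(-2 - 2)))/(2*(-2 + (9 + √(-2 - 2)))))*154 = 17 + (3*(2 - 5*(9 + √(-4)))/(2*(-2 + (9 + √(-4)))))*154 = 17 + (3*(2 - 5*(9 + 2*I))/(2*(-2 + (9 + 2*I))))*154 = 17 + (3*(2 + (-45 - 10*I))/(2*(7 + 2*I)))*154 = 17 + (3*((7 - 2*I)/53)*(-43 - 10*I)/2)*154 = 17 + (3*(-43 - 10*I)*(7 - 2*I)/106)*154 = 17 + 231*(-43 - 10*I)*(7 - 2*I)/53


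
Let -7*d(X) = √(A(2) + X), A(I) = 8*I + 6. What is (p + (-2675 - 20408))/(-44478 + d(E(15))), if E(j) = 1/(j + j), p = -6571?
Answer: 1938857399640/2908089950819 - 207578*√19830/2908089950819 ≈ 0.66670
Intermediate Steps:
A(I) = 6 + 8*I
E(j) = 1/(2*j)
d(X) = -√(22 + X)/7 (d(X) = -√((6 + 8*2) + X)/7 = -√((6 + 16) + X)/7 = -√(22 + X)/7)
(p + (-2675 - 20408))/(-44478 + d(E(15))) = (-6571 + (-2675 - 20408))/(-44478 - √(22 + (½)/15)/7) = (-6571 - 23083)/(-44478 - √(22 + (½)*(1/15))/7) = -29654/(-44478 - √(22 + 1/30)/7) = -29654/(-44478 - √19830/210)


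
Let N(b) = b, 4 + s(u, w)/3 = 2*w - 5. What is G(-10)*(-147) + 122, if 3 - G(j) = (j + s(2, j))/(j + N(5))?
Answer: 12664/5 ≈ 2532.8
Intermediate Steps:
s(u, w) = -27 + 6*w (s(u, w) = -12 + 3*(2*w - 5) = -12 + 3*(-5 + 2*w) = -12 + (-15 + 6*w) = -27 + 6*w)
G(j) = 3 - (-27 + 7*j)/(5 + j) (G(j) = 3 - (j + (-27 + 6*j))/(j + 5) = 3 - (-27 + 7*j)/(5 + j))
G(-10)*(-147) + 122 = (2*(21 - 2*(-10))/(5 - 10))*(-147) + 122 = (2*(21 + 20)/(-5))*(-147) + 122 = (2*(-⅕)*41)*(-147) + 122 = -82/5*(-147) + 122 = 12054/5 + 122 = 12664/5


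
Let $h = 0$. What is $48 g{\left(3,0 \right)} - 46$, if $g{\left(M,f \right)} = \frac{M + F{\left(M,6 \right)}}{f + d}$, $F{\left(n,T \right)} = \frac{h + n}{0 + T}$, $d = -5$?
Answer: $- \frac{398}{5} \approx -79.6$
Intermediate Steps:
$F{\left(n,T \right)} = \frac{n}{T}$ ($F{\left(n,T \right)} = \frac{0 + n}{0 + T} = \frac{n}{T}$)
$g{\left(M,f \right)} = \frac{7 M}{6 \left(-5 + f\right)}$ ($g{\left(M,f \right)} = \frac{M + \frac{M}{6}}{f - 5} = \frac{M + M \frac{1}{6}}{-5 + f} = \frac{M + \frac{M}{6}}{-5 + f} = \frac{\frac{7}{6} M}{-5 + f} = \frac{7 M}{6 \left(-5 + f\right)}$)
$48 g{\left(3,0 \right)} - 46 = 48 \cdot \frac{7}{6} \cdot 3 \frac{1}{-5 + 0} - 46 = 48 \cdot \frac{7}{6} \cdot 3 \frac{1}{-5} - 46 = 48 \cdot \frac{7}{6} \cdot 3 \left(- \frac{1}{5}\right) - 46 = 48 \left(- \frac{7}{10}\right) - 46 = - \frac{168}{5} - 46 = - \frac{398}{5}$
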